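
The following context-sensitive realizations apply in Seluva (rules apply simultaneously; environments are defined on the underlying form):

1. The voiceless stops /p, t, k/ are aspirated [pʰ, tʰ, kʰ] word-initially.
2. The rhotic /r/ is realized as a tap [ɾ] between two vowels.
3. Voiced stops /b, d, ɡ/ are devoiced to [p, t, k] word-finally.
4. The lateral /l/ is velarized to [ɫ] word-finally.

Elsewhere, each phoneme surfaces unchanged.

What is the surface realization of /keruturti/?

/k/ (word-initial): word-initially, so rule 1 applies → [kʰ].
/e/ stays [e].
/r/ meets the environment for rule 2 (between two vowels) → [ɾ].
/u/ (between /r/ and /t/) is unaffected → [u].
/t/ (between /u/ and /u/) is in the target of rule 1 but the environment (word-initially) is not met → [t].
/u/ (between /t/ and /r/) is unaffected → [u].
/r/ (between /u/ and /t/) fails the environment for rule 2, so it stays [r].
/t/ (between /r/ and /i/): rule 1 targets it, but not word-initially → unchanged [t].
/i/ (word-final): no rule targets it → [i].

[kʰeɾuturti]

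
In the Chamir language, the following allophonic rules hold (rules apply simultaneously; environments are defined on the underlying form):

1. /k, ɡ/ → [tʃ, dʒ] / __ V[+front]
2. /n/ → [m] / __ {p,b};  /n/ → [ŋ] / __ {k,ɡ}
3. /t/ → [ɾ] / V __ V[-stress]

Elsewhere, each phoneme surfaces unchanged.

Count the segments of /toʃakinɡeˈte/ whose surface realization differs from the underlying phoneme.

3

Segments that undergo a rule: /k/ → [tʃ] (rule 1); /n/ → [ŋ] (rule 2); /ɡ/ → [dʒ] (rule 1).
All other segments surface unchanged.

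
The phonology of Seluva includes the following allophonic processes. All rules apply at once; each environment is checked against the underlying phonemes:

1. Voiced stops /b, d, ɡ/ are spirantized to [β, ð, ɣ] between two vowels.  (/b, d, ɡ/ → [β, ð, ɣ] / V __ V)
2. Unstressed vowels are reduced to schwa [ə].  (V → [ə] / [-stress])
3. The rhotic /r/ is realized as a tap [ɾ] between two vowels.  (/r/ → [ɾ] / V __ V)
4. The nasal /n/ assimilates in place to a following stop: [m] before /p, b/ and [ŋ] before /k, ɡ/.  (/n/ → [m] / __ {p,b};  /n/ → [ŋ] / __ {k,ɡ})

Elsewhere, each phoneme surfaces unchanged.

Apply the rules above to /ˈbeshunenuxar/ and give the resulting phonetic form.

[ˈbeshənənəxər]

/b/ (word-initial): rule 1 targets it, but not between two vowels → unchanged [b].
/e/ (between /b/ and /s/) is in the target of rule 2 but the environment (in an unstressed syllable) is not met → [e].
/u/ (between /h/ and /n/): in an unstressed syllable, so rule 2 applies → [ə].
/n/ — between /u/ and /e/; rule 4 does not apply here → [n].
/e/ (between /n/ and /n/) occurs in an unstressed syllable → [ə] by rule 2.
/n/ (between /e/ and /u/) is in the target of rule 4 but the environment (before a labial or velar stop) is not met → [n].
/u/ (between /n/ and /x/): in an unstressed syllable, so rule 2 applies → [ə].
/a/ — between /x/ and /r/, in an unstressed syllable — surfaces as [ə] (rule 2).
/r/ (word-final) is in the target of rule 3 but the environment (between two vowels) is not met → [r].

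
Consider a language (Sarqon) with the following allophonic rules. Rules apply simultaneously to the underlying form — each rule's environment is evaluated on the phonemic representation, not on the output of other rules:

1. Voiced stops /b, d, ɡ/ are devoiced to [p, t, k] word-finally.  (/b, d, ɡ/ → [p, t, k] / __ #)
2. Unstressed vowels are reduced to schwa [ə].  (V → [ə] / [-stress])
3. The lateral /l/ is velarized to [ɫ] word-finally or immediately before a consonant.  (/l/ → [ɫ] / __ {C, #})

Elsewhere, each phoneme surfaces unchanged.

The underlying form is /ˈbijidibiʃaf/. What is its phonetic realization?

/b/ (word-initial): rule 1 targets it, but not word-finally → unchanged [b].
/i/ (between /b/ and /j/) is in the target of rule 2 but the environment (in an unstressed syllable) is not met → [i].
/j/ (between /i/ and /i/): no rule targets it → [j].
/i/ meets the environment for rule 2 (in an unstressed syllable) → [ə].
/d/ (between /i/ and /i/): rule 1 targets it, but not word-finally → unchanged [d].
/i/ (between /d/ and /b/): in an unstressed syllable, so rule 2 applies → [ə].
/b/ (between /i/ and /i/): rule 1 targets it, but not word-finally → unchanged [b].
/i/ (between /b/ and /ʃ/) occurs in an unstressed syllable → [ə] by rule 2.
/ʃ/ — not in any rule's target class → [ʃ].
/a/ (between /ʃ/ and /f/) occurs in an unstressed syllable → [ə] by rule 2.
/f/ (word-final) is unaffected → [f].

[ˈbijədəbəʃəf]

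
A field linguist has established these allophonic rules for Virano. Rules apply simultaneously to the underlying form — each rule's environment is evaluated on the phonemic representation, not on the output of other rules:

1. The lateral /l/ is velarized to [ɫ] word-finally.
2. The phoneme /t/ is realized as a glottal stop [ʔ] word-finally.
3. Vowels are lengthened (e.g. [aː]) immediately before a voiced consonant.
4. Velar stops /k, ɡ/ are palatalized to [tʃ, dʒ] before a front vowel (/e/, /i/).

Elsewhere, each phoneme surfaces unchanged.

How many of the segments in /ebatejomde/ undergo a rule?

Segments that undergo a rule: /e/ → [eː] (rule 3); /e/ → [eː] (rule 3); /o/ → [oː] (rule 3).
All other segments surface unchanged.

3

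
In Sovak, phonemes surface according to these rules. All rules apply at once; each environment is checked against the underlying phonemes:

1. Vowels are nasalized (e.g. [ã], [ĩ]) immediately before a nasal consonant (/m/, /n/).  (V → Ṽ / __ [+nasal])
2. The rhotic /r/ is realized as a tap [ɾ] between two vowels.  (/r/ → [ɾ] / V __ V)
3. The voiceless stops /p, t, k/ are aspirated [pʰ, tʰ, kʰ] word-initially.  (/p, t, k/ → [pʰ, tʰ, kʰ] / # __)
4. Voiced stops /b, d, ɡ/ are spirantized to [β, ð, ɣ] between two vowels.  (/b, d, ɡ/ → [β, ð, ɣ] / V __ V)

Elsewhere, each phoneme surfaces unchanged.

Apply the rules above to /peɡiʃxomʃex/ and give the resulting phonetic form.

/p/ (word-initial) occurs word-initially → [pʰ] by rule 3.
/e/ — between /p/ and /ɡ/; rule 1 does not apply here → [e].
/ɡ/ (between /e/ and /i/) occurs between two vowels → [ɣ] by rule 4.
/i/ (between /ɡ/ and /ʃ/) is in the target of rule 1 but the environment (before a nasal consonant) is not met → [i].
/ʃ/ stays [ʃ].
/x/ — not in any rule's target class → [x].
/o/ (between /x/ and /m/): before a nasal consonant, so rule 1 applies → [õ].
/m/ (between /o/ and /ʃ/): no rule targets it → [m].
/ʃ/ — not in any rule's target class → [ʃ].
/e/ (between /ʃ/ and /x/) is in the target of rule 1 but the environment (before a nasal consonant) is not met → [e].
/x/ (word-final): no rule targets it → [x].

[pʰeɣiʃxõmʃex]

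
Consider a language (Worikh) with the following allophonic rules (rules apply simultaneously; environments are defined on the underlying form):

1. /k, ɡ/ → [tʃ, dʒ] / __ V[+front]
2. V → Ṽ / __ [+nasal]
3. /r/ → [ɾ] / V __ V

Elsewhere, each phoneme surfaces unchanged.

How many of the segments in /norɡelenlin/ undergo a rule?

Segments that undergo a rule: /ɡ/ → [dʒ] (rule 1); /e/ → [ẽ] (rule 2); /i/ → [ĩ] (rule 2).
All other segments surface unchanged.

3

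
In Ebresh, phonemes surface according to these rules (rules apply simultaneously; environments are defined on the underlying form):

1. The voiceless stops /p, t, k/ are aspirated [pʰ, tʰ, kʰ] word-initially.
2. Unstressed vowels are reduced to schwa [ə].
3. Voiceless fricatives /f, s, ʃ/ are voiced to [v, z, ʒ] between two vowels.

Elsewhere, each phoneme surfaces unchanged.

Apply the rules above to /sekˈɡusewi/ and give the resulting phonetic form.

/s/ (word-initial) is in the target of rule 3 but the environment (between two vowels) is not met → [s].
/e/ — between /s/ and /k/, in an unstressed syllable — surfaces as [ə] (rule 2).
/k/ (between /e/ and /ɡ/) fails the environment for rule 1, so it stays [k].
/u/ — between /ɡ/ and /s/; rule 2 does not apply here → [u].
/s/ — between /u/ and /e/, between two vowels — surfaces as [z] (rule 3).
/e/ — between /s/ and /w/, in an unstressed syllable — surfaces as [ə] (rule 2).
Rule 2 applies to /i/ (word-final: in an unstressed syllable) → [ə].

[səkˈɡuzəwə]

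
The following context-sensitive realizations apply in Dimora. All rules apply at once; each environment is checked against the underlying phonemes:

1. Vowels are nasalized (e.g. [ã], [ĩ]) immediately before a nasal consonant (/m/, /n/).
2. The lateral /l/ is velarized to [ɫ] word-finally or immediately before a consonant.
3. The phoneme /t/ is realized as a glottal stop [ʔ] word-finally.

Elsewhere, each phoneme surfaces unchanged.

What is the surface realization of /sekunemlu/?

[sekũnẽmlu]

/s/ stays [s].
/e/ (between /s/ and /k/) is in the target of rule 1 but the environment (before a nasal consonant) is not met → [e].
/k/ — not in any rule's target class → [k].
/u/ meets the environment for rule 1 (before a nasal consonant) → [ũ].
/n/ (between /u/ and /e/) is unaffected → [n].
/e/ meets the environment for rule 1 (before a nasal consonant) → [ẽ].
/m/ (between /e/ and /l/) is unaffected → [m].
/l/ — between /m/ and /u/; rule 2 does not apply here → [l].
/u/ — word-final; rule 1 does not apply here → [u].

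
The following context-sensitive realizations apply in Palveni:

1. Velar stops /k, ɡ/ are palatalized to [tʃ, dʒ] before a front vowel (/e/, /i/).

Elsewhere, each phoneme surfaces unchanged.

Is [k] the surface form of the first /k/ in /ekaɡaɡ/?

Yes

/k/ (between /e/ and /a/): rule 1 targets it, but not before a front vowel → unchanged [k].
The actual realization is [k], which matches [k].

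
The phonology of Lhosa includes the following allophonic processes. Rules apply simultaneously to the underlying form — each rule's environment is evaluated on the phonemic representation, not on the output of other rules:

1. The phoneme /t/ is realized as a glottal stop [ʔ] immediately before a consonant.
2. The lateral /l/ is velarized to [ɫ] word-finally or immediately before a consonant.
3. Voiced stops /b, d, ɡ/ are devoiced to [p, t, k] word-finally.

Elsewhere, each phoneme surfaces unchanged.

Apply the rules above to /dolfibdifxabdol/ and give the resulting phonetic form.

/d/ (word-initial) is in the target of rule 3 but the environment (word-finally) is not met → [d].
/o/ (between /d/ and /l/): no rule targets it → [o].
/l/ — between /o/ and /f/, word-finally or immediately before a consonant — surfaces as [ɫ] (rule 2).
/f/ — not in any rule's target class → [f].
/i/ — not in any rule's target class → [i].
/b/ (between /i/ and /d/): rule 3 targets it, but not word-finally → unchanged [b].
/d/ (between /b/ and /i/) fails the environment for rule 3, so it stays [d].
/i/ — not in any rule's target class → [i].
/f/ — not in any rule's target class → [f].
/x/ — not in any rule's target class → [x].
/a/ — not in any rule's target class → [a].
/b/ (between /a/ and /d/) is in the target of rule 3 but the environment (word-finally) is not met → [b].
/d/ — between /b/ and /o/; rule 3 does not apply here → [d].
/o/ stays [o].
/l/ — word-final, word-finally or immediately before a consonant — surfaces as [ɫ] (rule 2).

[doɫfibdifxabdoɫ]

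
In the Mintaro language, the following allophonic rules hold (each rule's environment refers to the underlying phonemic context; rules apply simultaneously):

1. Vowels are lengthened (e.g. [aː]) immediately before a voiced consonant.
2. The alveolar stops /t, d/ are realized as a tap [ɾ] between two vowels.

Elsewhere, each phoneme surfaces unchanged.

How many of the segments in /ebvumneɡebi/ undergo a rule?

4

Segments that undergo a rule: /e/ → [eː] (rule 1); /u/ → [uː] (rule 1); /e/ → [eː] (rule 1); /e/ → [eː] (rule 1).
All other segments surface unchanged.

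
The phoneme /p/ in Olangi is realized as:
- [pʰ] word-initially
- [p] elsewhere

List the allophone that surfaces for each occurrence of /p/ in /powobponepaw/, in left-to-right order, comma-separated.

[pʰ], [p], [p]

Occurrence 1 (position 1): word-initially → [pʰ].
Occurrence 2 (position 6): no conditioning environment matches → elsewhere allophone [p].
Occurrence 3 (position 10): no conditioning environment matches → elsewhere allophone [p].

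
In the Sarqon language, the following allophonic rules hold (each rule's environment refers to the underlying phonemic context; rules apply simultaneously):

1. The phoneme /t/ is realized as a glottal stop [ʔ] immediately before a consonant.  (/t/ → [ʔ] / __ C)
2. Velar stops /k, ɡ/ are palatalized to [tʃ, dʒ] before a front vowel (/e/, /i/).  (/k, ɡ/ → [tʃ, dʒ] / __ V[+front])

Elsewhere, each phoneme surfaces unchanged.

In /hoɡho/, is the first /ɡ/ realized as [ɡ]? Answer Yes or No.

/ɡ/ — between /o/ and /h/; rule 2 does not apply here → [ɡ].
The actual realization is [ɡ], which matches [ɡ].

Yes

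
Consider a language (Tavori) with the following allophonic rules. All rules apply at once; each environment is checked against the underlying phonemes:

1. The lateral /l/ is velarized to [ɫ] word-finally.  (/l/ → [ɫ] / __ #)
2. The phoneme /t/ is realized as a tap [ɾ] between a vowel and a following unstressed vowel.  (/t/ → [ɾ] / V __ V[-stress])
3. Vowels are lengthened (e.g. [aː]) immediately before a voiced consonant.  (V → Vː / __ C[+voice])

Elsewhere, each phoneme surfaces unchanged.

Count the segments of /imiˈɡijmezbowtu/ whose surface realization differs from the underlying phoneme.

Segments that undergo a rule: /i/ → [iː] (rule 3); /i/ → [iː] (rule 3); /i/ → [iː] (rule 3); /e/ → [eː] (rule 3); /o/ → [oː] (rule 3).
All other segments surface unchanged.

5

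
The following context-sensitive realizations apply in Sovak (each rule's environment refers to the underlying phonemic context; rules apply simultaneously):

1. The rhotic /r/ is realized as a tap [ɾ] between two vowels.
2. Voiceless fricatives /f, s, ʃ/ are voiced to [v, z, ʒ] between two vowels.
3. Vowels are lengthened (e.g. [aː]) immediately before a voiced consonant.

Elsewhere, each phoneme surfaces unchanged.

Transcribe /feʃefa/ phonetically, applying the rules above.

/f/ — word-initial; rule 2 does not apply here → [f].
/e/ (between /f/ and /ʃ/) is in the target of rule 3 but the environment (before a voiced consonant) is not met → [e].
/ʃ/ (between /e/ and /e/) occurs between two vowels → [ʒ] by rule 2.
/e/ — between /ʃ/ and /f/; rule 3 does not apply here → [e].
/f/ meets the environment for rule 2 (between two vowels) → [v].
/a/ — word-final; rule 3 does not apply here → [a].

[feʒeva]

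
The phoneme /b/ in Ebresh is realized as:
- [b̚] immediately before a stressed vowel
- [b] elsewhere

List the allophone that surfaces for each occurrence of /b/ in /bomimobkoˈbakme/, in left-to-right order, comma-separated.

[b], [b], [b̚]

Occurrence 1 (position 1): no conditioning environment matches → elsewhere allophone [b].
Occurrence 2 (position 7): no conditioning environment matches → elsewhere allophone [b].
Occurrence 3 (position 10): immediately before a stressed vowel → [b̚].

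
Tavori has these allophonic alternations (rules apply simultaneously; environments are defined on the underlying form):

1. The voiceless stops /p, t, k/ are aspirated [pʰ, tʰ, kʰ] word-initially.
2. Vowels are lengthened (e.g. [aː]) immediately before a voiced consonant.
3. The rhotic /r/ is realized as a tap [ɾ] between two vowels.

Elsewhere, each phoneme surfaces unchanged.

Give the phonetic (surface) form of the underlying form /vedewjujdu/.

[veːdeːwjuːjdu]

/v/ — not in any rule's target class → [v].
/e/ meets the environment for rule 2 (before a voiced consonant) → [eː].
/d/ (between /e/ and /e/): no rule targets it → [d].
/e/ — between /d/ and /w/, before a voiced consonant — surfaces as [eː] (rule 2).
/w/ (between /e/ and /j/): no rule targets it → [w].
/j/ (between /w/ and /u/): no rule targets it → [j].
/u/ (between /j/ and /j/): before a voiced consonant, so rule 2 applies → [uː].
/j/ stays [j].
/d/ (between /j/ and /u/) is unaffected → [d].
/u/ — word-final; rule 2 does not apply here → [u].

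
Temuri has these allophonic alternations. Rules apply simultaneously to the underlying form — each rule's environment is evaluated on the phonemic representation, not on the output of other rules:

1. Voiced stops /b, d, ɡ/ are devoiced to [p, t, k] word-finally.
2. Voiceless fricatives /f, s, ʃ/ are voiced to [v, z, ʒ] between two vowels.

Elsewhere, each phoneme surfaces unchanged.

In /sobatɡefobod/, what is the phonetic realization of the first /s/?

[s]

/s/ (word-initial) is in the target of rule 2 but the environment (between two vowels) is not met → [s].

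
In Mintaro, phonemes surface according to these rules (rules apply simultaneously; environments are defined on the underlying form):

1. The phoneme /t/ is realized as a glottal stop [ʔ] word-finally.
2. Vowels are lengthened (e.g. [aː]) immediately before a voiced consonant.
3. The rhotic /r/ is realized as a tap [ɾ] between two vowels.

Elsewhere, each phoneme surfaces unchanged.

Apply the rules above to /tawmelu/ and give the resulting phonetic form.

[taːwmeːlu]

/t/ (word-initial) fails the environment for rule 1, so it stays [t].
/a/ meets the environment for rule 2 (before a voiced consonant) → [aː].
/e/ (between /m/ and /l/) occurs before a voiced consonant → [eː] by rule 2.
/u/ — word-final; rule 2 does not apply here → [u].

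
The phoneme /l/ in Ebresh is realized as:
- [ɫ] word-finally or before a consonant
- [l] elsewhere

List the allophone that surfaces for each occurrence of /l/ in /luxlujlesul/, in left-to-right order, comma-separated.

[l], [l], [l], [ɫ]

Occurrence 1 (position 1): no conditioning environment matches → elsewhere allophone [l].
Occurrence 2 (position 4): no conditioning environment matches → elsewhere allophone [l].
Occurrence 3 (position 7): no conditioning environment matches → elsewhere allophone [l].
Occurrence 4 (position 11): word-finally or before a consonant → [ɫ].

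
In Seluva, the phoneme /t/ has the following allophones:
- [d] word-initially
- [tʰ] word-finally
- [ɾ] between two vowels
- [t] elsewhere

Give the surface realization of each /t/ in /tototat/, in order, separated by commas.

Occurrence 1 (position 1): word-initially → [d].
Occurrence 2 (position 3): between two vowels → [ɾ].
Occurrence 3 (position 5): between two vowels → [ɾ].
Occurrence 4 (position 7): word-finally → [tʰ].

[d], [ɾ], [ɾ], [tʰ]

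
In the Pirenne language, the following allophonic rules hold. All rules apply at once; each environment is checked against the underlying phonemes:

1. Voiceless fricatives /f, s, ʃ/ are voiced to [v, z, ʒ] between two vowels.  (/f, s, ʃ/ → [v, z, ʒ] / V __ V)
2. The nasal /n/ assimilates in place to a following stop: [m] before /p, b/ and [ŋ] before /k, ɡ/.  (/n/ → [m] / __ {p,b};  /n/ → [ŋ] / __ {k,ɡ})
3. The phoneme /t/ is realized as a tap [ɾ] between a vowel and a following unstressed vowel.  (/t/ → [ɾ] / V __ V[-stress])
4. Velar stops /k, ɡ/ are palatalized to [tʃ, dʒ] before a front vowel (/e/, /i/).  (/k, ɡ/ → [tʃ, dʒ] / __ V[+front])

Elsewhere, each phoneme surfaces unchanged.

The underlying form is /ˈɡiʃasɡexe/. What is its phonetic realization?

[ˈdʒiʒasdʒexe]

/ɡ/ (word-initial) occurs before a front vowel → [dʒ] by rule 4.
/ʃ/ (between /i/ and /a/) occurs between two vowels → [ʒ] by rule 1.
/s/ — between /a/ and /ɡ/; rule 1 does not apply here → [s].
/ɡ/ meets the environment for rule 4 (before a front vowel) → [dʒ].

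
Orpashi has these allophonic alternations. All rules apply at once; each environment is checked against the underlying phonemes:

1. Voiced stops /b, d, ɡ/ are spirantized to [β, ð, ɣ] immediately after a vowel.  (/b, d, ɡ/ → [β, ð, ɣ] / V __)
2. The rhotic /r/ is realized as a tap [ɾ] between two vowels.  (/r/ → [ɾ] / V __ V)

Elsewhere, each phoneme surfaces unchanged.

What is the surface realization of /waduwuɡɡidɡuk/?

[waðuwuɣɡiðɡuk]

/w/ stays [w].
/a/ stays [a].
/d/ (between /a/ and /u/) occurs immediately after a vowel → [ð] by rule 1.
/u/ (between /d/ and /w/): no rule targets it → [u].
/w/ — not in any rule's target class → [w].
/u/ — not in any rule's target class → [u].
/ɡ/ — between /u/ and /ɡ/, immediately after a vowel — surfaces as [ɣ] (rule 1).
/ɡ/ (between /ɡ/ and /i/) fails the environment for rule 1, so it stays [ɡ].
/i/ stays [i].
/d/ (between /i/ and /ɡ/) occurs immediately after a vowel → [ð] by rule 1.
/ɡ/ (between /d/ and /u/): rule 1 targets it, but not immediately after a vowel → unchanged [ɡ].
/u/ — not in any rule's target class → [u].
/k/ (word-final): no rule targets it → [k].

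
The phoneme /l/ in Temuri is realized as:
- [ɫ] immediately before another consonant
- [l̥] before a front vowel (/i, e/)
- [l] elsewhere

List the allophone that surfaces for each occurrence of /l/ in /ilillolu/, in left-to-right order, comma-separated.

[l̥], [ɫ], [l], [l]

Occurrence 1 (position 2): before a front vowel (/i, e/) → [l̥].
Occurrence 2 (position 4): immediately before another consonant → [ɫ].
Occurrence 3 (position 5): no conditioning environment matches → elsewhere allophone [l].
Occurrence 4 (position 7): no conditioning environment matches → elsewhere allophone [l].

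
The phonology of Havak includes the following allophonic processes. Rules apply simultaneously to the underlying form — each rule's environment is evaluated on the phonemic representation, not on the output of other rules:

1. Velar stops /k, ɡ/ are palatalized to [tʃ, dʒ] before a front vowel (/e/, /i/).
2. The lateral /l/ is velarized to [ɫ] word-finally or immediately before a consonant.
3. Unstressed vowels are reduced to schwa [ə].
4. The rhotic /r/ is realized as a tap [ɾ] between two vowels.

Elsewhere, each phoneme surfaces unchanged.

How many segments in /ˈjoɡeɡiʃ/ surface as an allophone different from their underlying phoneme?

4

Segments that undergo a rule: /ɡ/ → [dʒ] (rule 1); /e/ → [ə] (rule 3); /ɡ/ → [dʒ] (rule 1); /i/ → [ə] (rule 3).
All other segments surface unchanged.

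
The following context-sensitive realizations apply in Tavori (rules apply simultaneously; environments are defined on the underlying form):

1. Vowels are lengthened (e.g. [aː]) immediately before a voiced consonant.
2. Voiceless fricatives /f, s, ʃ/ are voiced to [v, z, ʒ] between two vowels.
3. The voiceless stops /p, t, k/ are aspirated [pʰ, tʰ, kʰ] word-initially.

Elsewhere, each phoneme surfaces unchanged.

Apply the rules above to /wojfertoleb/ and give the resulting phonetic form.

/w/ stays [w].
/o/ — between /w/ and /j/, before a voiced consonant — surfaces as [oː] (rule 1).
/j/ (between /o/ and /f/) is unaffected → [j].
/f/ (between /j/ and /e/) is in the target of rule 2 but the environment (between two vowels) is not met → [f].
/e/ — between /f/ and /r/, before a voiced consonant — surfaces as [eː] (rule 1).
/r/ (between /e/ and /t/): no rule targets it → [r].
/t/ (between /r/ and /o/) fails the environment for rule 3, so it stays [t].
Rule 1 applies to /o/ (between /t/ and /l/: before a voiced consonant) → [oː].
/l/ stays [l].
/e/ (between /l/ and /b/) occurs before a voiced consonant → [eː] by rule 1.
/b/ (word-final) is unaffected → [b].

[woːjfeːrtoːleːb]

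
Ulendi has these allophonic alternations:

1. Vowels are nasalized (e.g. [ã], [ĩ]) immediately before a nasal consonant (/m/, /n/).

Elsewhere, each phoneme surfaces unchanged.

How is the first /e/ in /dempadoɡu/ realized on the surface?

/e/ — between /d/ and /m/, before a nasal consonant — surfaces as [ẽ] (rule 1).

[ẽ]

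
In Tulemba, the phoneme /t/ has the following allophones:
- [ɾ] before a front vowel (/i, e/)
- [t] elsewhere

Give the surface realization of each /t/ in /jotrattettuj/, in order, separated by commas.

Occurrence 1 (position 3): no conditioning environment matches → elsewhere allophone [t].
Occurrence 2 (position 6): no conditioning environment matches → elsewhere allophone [t].
Occurrence 3 (position 7): before a front vowel (/i, e/) → [ɾ].
Occurrence 4 (position 9): no conditioning environment matches → elsewhere allophone [t].
Occurrence 5 (position 10): no conditioning environment matches → elsewhere allophone [t].

[t], [t], [ɾ], [t], [t]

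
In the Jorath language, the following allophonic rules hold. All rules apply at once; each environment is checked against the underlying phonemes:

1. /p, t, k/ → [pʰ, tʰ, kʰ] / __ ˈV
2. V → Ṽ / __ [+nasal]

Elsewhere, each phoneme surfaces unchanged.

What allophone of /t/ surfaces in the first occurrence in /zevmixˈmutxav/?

[t]

/t/ (between /u/ and /x/) is in the target of rule 1 but the environment (immediately before a stressed vowel) is not met → [t].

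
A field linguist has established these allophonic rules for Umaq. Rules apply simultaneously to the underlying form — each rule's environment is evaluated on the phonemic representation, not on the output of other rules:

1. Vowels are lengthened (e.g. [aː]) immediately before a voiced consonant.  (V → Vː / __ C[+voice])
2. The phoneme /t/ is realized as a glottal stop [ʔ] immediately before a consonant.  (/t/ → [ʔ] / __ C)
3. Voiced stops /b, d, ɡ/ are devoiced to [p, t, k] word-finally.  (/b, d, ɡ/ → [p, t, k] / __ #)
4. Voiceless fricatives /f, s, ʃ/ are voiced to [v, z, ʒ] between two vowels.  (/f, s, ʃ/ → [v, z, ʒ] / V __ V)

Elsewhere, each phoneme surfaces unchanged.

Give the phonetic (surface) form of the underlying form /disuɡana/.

/d/ (word-initial) fails the environment for rule 3, so it stays [d].
/i/ (between /d/ and /s/): rule 1 targets it, but not before a voiced consonant → unchanged [i].
/s/ — between /i/ and /u/, between two vowels — surfaces as [z] (rule 4).
/u/ meets the environment for rule 1 (before a voiced consonant) → [uː].
/ɡ/ — between /u/ and /a/; rule 3 does not apply here → [ɡ].
/a/ meets the environment for rule 1 (before a voiced consonant) → [aː].
/a/ (word-final) is in the target of rule 1 but the environment (before a voiced consonant) is not met → [a].

[dizuːɡaːna]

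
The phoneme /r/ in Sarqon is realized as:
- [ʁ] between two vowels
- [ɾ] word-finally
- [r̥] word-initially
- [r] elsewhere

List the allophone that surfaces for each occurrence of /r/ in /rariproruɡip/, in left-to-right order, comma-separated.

Occurrence 1 (position 1): word-initially → [r̥].
Occurrence 2 (position 3): between two vowels → [ʁ].
Occurrence 3 (position 6): no conditioning environment matches → elsewhere allophone [r].
Occurrence 4 (position 8): between two vowels → [ʁ].

[r̥], [ʁ], [r], [ʁ]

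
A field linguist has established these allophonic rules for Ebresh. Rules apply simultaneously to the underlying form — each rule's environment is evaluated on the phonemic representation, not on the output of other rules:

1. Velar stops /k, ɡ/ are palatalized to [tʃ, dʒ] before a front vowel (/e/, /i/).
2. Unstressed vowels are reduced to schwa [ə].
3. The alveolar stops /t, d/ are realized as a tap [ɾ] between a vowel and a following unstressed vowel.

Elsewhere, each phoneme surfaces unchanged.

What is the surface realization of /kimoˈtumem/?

[tʃəməˈtuməm]

/k/ (word-initial) occurs before a front vowel → [tʃ] by rule 1.
Rule 2 applies to /i/ (between /k/ and /m/: in an unstressed syllable) → [ə].
/m/ (between /i/ and /o/): no rule targets it → [m].
/o/ (between /m/ and /t/): in an unstressed syllable, so rule 2 applies → [ə].
/t/ (between /o/ and /u/): rule 3 targets it, but not between a vowel and a following unstressed vowel → unchanged [t].
/u/ — between /t/ and /m/; rule 2 does not apply here → [u].
/m/ (between /u/ and /e/): no rule targets it → [m].
/e/ (between /m/ and /m/) occurs in an unstressed syllable → [ə] by rule 2.
/m/ (word-final) is unaffected → [m].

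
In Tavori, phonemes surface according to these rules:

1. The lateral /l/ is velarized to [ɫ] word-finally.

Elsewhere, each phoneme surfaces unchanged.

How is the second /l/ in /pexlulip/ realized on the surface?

/l/ (between /u/ and /i/) is in the target of rule 1 but the environment (word-finally) is not met → [l].

[l]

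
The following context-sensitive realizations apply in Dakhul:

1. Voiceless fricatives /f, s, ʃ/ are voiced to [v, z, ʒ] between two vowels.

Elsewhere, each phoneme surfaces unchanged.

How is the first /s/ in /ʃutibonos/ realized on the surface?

/s/ (word-final): rule 1 targets it, but not between two vowels → unchanged [s].

[s]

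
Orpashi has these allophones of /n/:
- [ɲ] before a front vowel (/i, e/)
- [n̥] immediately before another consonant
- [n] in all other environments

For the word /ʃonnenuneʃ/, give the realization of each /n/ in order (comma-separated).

Occurrence 1 (position 3): immediately before another consonant → [n̥].
Occurrence 2 (position 4): before a front vowel (/i, e/) → [ɲ].
Occurrence 3 (position 6): no conditioning environment matches → elsewhere allophone [n].
Occurrence 4 (position 8): before a front vowel (/i, e/) → [ɲ].

[n̥], [ɲ], [n], [ɲ]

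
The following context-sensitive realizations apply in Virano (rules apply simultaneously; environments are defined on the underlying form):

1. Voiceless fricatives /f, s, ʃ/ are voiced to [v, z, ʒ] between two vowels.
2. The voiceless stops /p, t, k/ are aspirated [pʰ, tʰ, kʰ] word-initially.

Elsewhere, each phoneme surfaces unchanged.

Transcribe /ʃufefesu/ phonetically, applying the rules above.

[ʃuvevezu]

/ʃ/ — word-initial; rule 1 does not apply here → [ʃ].
/u/ (between /ʃ/ and /f/) is unaffected → [u].
/f/ meets the environment for rule 1 (between two vowels) → [v].
/e/ — not in any rule's target class → [e].
/f/ (between /e/ and /e/): between two vowels, so rule 1 applies → [v].
/e/ stays [e].
/s/ (between /e/ and /u/) occurs between two vowels → [z] by rule 1.
/u/ (word-final): no rule targets it → [u].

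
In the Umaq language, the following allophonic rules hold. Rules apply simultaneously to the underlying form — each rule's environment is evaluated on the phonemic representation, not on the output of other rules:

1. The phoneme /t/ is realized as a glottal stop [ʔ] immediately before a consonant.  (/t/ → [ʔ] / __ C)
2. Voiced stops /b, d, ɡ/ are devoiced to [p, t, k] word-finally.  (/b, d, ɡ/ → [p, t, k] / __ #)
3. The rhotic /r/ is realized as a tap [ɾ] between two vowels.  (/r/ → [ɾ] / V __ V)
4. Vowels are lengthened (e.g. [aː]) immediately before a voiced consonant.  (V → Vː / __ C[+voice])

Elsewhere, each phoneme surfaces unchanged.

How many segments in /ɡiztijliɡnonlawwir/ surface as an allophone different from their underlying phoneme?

Segments that undergo a rule: /i/ → [iː] (rule 4); /i/ → [iː] (rule 4); /i/ → [iː] (rule 4); /o/ → [oː] (rule 4); /a/ → [aː] (rule 4); /i/ → [iː] (rule 4).
All other segments surface unchanged.

6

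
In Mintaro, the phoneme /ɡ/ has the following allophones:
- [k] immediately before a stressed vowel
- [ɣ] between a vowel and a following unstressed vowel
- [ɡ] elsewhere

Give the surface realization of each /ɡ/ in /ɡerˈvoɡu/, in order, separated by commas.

Occurrence 1 (position 1): no conditioning environment matches → elsewhere allophone [ɡ].
Occurrence 2 (position 6): between a vowel and a following unstressed vowel → [ɣ].

[ɡ], [ɣ]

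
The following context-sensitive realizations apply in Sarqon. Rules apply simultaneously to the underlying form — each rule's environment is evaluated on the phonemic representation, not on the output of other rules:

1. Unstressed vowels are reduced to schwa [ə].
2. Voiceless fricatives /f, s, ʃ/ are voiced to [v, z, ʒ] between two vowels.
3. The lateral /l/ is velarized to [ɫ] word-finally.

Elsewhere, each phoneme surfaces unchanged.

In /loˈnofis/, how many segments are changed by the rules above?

3

Segments that undergo a rule: /o/ → [ə] (rule 1); /f/ → [v] (rule 2); /i/ → [ə] (rule 1).
All other segments surface unchanged.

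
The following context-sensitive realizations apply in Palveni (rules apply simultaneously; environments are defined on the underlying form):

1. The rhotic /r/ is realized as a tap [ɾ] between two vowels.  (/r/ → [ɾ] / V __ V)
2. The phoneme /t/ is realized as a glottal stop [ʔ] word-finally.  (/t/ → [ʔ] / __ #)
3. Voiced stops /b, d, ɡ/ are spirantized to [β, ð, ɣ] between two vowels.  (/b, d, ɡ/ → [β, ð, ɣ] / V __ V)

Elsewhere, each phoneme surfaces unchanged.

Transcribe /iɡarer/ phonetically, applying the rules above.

/ɡ/ — between /i/ and /a/, between two vowels — surfaces as [ɣ] (rule 3).
Rule 1 applies to /r/ (between /a/ and /e/: between two vowels) → [ɾ].
/r/ — word-final; rule 1 does not apply here → [r].

[iɣaɾer]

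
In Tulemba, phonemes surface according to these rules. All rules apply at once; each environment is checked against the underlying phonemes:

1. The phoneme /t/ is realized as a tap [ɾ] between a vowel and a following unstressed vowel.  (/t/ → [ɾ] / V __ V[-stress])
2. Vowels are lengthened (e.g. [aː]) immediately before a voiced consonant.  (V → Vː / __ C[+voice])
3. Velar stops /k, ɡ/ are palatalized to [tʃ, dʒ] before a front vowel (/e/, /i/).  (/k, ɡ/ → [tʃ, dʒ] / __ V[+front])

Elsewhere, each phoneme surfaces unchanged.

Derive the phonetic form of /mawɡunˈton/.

[maːwɡuːnˈtoːn]

/a/ (between /m/ and /w/): before a voiced consonant, so rule 2 applies → [aː].
/ɡ/ (between /w/ and /u/): rule 3 targets it, but not before a front vowel → unchanged [ɡ].
/u/ (between /ɡ/ and /n/): before a voiced consonant, so rule 2 applies → [uː].
/t/ — between /n/ and /o/; rule 1 does not apply here → [t].
/o/ meets the environment for rule 2 (before a voiced consonant) → [oː].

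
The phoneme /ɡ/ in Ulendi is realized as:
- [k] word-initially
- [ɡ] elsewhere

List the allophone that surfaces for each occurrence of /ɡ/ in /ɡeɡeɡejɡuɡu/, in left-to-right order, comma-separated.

Occurrence 1 (position 1): word-initially → [k].
Occurrence 2 (position 3): no conditioning environment matches → elsewhere allophone [ɡ].
Occurrence 3 (position 5): no conditioning environment matches → elsewhere allophone [ɡ].
Occurrence 4 (position 8): no conditioning environment matches → elsewhere allophone [ɡ].
Occurrence 5 (position 10): no conditioning environment matches → elsewhere allophone [ɡ].

[k], [ɡ], [ɡ], [ɡ], [ɡ]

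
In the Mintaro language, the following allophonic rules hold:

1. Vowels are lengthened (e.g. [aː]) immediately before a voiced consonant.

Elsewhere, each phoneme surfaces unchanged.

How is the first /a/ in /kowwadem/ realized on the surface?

/a/ meets the environment for rule 1 (before a voiced consonant) → [aː].

[aː]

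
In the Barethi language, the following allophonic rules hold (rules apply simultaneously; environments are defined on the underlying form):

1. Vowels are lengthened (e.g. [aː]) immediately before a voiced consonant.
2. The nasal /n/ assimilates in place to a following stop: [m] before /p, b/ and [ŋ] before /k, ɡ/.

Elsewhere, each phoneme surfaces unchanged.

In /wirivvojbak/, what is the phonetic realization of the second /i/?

Rule 1 applies to /i/ (between /r/ and /v/: before a voiced consonant) → [iː].

[iː]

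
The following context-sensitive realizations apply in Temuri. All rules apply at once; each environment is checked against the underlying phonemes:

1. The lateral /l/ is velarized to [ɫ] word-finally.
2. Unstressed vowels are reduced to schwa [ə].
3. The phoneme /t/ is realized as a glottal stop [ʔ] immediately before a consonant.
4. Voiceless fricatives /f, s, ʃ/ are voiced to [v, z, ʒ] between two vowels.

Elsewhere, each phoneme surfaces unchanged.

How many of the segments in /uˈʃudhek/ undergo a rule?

Segments that undergo a rule: /u/ → [ə] (rule 2); /ʃ/ → [ʒ] (rule 4); /e/ → [ə] (rule 2).
All other segments surface unchanged.

3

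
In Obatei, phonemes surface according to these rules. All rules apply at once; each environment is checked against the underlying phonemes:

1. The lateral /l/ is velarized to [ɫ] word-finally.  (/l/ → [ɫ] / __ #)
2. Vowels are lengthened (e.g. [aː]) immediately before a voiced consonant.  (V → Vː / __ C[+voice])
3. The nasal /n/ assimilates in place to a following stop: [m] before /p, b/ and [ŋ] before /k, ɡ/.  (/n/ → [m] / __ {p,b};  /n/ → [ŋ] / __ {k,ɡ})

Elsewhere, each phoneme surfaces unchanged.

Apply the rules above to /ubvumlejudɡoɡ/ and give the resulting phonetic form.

[uːbvuːmleːjuːdɡoːɡ]

/u/ — word-initial, before a voiced consonant — surfaces as [uː] (rule 2).
/b/ stays [b].
/v/ (between /b/ and /u/): no rule targets it → [v].
/u/ (between /v/ and /m/) occurs before a voiced consonant → [uː] by rule 2.
/m/ stays [m].
/l/ (between /m/ and /e/): rule 1 targets it, but not word-finally → unchanged [l].
/e/ — between /l/ and /j/, before a voiced consonant — surfaces as [eː] (rule 2).
/j/ (between /e/ and /u/): no rule targets it → [j].
/u/ (between /j/ and /d/) occurs before a voiced consonant → [uː] by rule 2.
/d/ stays [d].
/ɡ/ — not in any rule's target class → [ɡ].
/o/ (between /ɡ/ and /ɡ/) occurs before a voiced consonant → [oː] by rule 2.
/ɡ/ — not in any rule's target class → [ɡ].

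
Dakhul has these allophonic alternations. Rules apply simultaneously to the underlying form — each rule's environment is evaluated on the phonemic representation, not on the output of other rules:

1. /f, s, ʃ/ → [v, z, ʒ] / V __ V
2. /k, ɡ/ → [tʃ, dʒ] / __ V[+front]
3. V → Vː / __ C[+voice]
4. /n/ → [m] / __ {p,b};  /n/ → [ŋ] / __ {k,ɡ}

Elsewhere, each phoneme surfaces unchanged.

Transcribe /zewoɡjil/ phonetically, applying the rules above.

[zeːwoːɡjiːl]

/z/ (word-initial): no rule targets it → [z].
/e/ (between /z/ and /w/): before a voiced consonant, so rule 3 applies → [eː].
/w/ (between /e/ and /o/): no rule targets it → [w].
/o/ — between /w/ and /ɡ/, before a voiced consonant — surfaces as [oː] (rule 3).
/ɡ/ — between /o/ and /j/; rule 2 does not apply here → [ɡ].
/j/ stays [j].
Rule 3 applies to /i/ (between /j/ and /l/: before a voiced consonant) → [iː].
/l/ (word-final) is unaffected → [l].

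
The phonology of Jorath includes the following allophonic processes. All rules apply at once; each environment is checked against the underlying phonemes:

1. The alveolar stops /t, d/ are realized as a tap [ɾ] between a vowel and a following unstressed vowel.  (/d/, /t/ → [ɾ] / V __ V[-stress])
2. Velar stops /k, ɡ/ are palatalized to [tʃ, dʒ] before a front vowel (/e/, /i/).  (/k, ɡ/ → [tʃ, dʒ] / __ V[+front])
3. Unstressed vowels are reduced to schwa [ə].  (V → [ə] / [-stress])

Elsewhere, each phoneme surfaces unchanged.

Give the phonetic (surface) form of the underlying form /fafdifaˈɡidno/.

/f/ — not in any rule's target class → [f].
/a/ (between /f/ and /f/) occurs in an unstressed syllable → [ə] by rule 3.
/f/ (between /a/ and /d/): no rule targets it → [f].
/d/ — between /f/ and /i/; rule 1 does not apply here → [d].
Rule 3 applies to /i/ (between /d/ and /f/: in an unstressed syllable) → [ə].
/f/ — not in any rule's target class → [f].
/a/ — between /f/ and /ɡ/, in an unstressed syllable — surfaces as [ə] (rule 3).
/ɡ/ (between /a/ and /i/): before a front vowel, so rule 2 applies → [dʒ].
/i/ — between /ɡ/ and /d/; rule 3 does not apply here → [i].
/d/ (between /i/ and /n/): rule 1 targets it, but not between a vowel and a following unstressed vowel → unchanged [d].
/n/ stays [n].
/o/ — word-final, in an unstressed syllable — surfaces as [ə] (rule 3).

[fəfdəfəˈdʒidnə]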